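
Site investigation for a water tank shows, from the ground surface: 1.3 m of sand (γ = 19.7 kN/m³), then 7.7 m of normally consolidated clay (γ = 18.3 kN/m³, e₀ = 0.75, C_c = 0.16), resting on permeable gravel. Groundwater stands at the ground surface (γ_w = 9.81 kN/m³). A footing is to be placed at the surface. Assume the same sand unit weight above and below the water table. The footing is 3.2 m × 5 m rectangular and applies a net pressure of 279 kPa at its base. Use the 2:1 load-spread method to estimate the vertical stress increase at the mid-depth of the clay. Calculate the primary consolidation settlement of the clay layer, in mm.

S_c ≈ 235 mm

Mid-depth of clay below the ground surface: z = 1.3 + 7.7/2 = 5.15 m.
Total vertical stress at mid-clay: σ_v = 19.7×1.3 + 18.3×3.85 = 96.065 kPa.
Pore pressure: u = 9.81×(5.15 − 0) = 50.522 kPa.
Initial effective stress: σ'_0 = σ_v − u = 96.065 − 50.522 = 45.543 kPa.
Stress increase at mid-clay by the 2:1 spreading method:
Δσ = qBL/((B+z)(L+z)) = 279×3.2×5/((3.2+5.15)(5+5.15)) = 52.671 kPa
Final effective stress: σ'_f = σ'_0 + Δσ = 45.543 + 52.671 = 98.214 kPa.
Normally consolidated clay, so the full stress increment lies on the virgin compression line:
S_c = C_c·H/(1+e₀)·log₁₀(σ'_f/σ'_0) = 0.16×7.7/(1+0.75)×log₁₀(98.214/45.543)
    = 0.704 × 0.33375 = 0.235 m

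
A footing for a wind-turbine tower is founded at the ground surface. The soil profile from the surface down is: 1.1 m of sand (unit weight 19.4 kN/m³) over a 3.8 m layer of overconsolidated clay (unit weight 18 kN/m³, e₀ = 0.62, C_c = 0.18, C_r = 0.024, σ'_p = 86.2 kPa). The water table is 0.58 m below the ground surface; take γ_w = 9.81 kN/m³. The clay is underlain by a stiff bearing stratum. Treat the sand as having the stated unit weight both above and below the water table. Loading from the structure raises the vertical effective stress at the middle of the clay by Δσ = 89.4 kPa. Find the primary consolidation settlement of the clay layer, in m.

Mid-depth of clay below the ground surface: z = 1.1 + 3.8/2 = 3 m.
Total vertical stress at mid-clay: σ_v = 19.4×1.1 + 18×1.9 = 55.54 kPa.
Pore pressure: u = 9.81×(3 − 0.58) = 23.74 kPa.
Initial effective stress: σ'_0 = σ_v − u = 55.54 − 23.74 = 31.8 kPa.
Final effective stress: σ'_f = 31.8 + 89.4 = 121.2 kPa.
σ'_f = 121.2 > σ'_p = 86.2 kPa, so the stress path crosses the preconsolidation pressure — recompression up to σ'_p, then virgin compression beyond:
S_c = H/(1+e₀)·[C_r·log₁₀(σ'_p/σ'_0) + C_c·log₁₀(σ'_f/σ'_p)]
    = 3.8/1.62 × [0.024×log₁₀(86.2/31.8) + 0.18×log₁₀(121.2/86.2)]
    = 2.3457 × [0.010394 + 0.026639] = 0.08687 m

S_c ≈ 0.0869 m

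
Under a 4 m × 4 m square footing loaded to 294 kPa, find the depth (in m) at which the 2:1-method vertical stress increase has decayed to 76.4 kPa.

2:1 spreading — at depth z the loaded area has grown by z in each plan dimension:
qB²/(B+z)² = Δσ_z ⇒ z = B(√(q/Δσ_z) − 1) = 4×(√(294/76.4) − 1) = 3.847 m

z ≈ 3.85 m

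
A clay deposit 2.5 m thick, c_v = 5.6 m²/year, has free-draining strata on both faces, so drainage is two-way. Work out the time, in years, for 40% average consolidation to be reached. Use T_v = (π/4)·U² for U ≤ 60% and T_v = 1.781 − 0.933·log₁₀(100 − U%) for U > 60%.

t ≈ 0.0351 years

Drainage path length: H_d = H/2 = 1.25 m (double drainage).
U ≤ 60%: T_v = (π/4)·U² = (π/4)×0.4² = 0.12566.
t = T_v·H_d²/c_v = 0.12566×1.25²/5.6 = 0.03506 years.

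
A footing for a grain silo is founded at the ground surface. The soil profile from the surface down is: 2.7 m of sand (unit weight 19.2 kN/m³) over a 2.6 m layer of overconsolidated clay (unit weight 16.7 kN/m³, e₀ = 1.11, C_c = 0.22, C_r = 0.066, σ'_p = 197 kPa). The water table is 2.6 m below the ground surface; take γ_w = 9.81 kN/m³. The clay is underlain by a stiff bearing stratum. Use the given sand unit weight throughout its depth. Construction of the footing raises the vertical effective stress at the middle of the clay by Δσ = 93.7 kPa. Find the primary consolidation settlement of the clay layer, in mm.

Mid-depth of clay below the ground surface: z = 2.7 + 2.6/2 = 4 m.
Total vertical stress at mid-clay: σ_v = 19.2×2.7 + 16.7×1.3 = 73.55 kPa.
Pore pressure: u = 9.81×(4 − 2.6) = 13.734 kPa.
Initial effective stress: σ'_0 = σ_v − u = 73.55 − 13.734 = 59.816 kPa.
Final effective stress: σ'_f = 59.816 + 93.7 = 153.52 kPa.
σ'_f = 153.52 ≤ σ'_p = 197 kPa, so the clay remains overconsolidated and only the recompression index applies:
S_c = C_r·H/(1+e₀)·log₁₀(σ'_f/σ'_0) = 0.066×2.6/2.11×log₁₀(153.52/59.816)
    = 0.081325 × 0.40935 = 0.03329 m

S_c ≈ 33.3 mm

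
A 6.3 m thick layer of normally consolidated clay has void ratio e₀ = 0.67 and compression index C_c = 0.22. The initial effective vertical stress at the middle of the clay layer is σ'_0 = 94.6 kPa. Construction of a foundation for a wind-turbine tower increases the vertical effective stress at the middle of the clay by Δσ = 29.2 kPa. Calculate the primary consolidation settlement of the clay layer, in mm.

S_c ≈ 97 mm

Final effective stress: σ'_f = σ'_0 + Δσ = 94.6 + 29.2 = 123.8 kPa.
Normally consolidated clay, so the full stress increment lies on the virgin compression line:
S_c = C_c·H/(1+e₀)·log₁₀(σ'_f/σ'_0) = 0.22×6.3/(1+0.67)×log₁₀(123.8/94.6)
    = 0.82994 × 0.11683 = 0.09696 m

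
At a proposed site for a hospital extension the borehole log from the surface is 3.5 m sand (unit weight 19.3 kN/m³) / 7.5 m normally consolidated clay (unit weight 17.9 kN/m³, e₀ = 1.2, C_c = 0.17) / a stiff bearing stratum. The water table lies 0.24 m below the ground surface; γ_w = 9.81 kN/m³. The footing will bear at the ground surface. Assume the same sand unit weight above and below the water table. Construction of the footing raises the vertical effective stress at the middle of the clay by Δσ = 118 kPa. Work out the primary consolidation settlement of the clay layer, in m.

Mid-depth of clay below the ground surface: z = 3.5 + 7.5/2 = 7.25 m.
Total vertical stress at mid-clay: σ_v = 19.3×3.5 + 17.9×3.75 = 134.68 kPa.
Pore pressure: u = 9.81×(7.25 − 0.24) = 68.768 kPa.
Initial effective stress: σ'_0 = σ_v − u = 134.68 − 68.768 = 65.912 kPa.
Final effective stress: σ'_f = σ'_0 + Δσ = 65.912 + 118 = 183.91 kPa.
Normally consolidated clay, so the full stress increment lies on the virgin compression line:
S_c = C_c·H/(1+e₀)·log₁₀(σ'_f/σ'_0) = 0.17×7.5/(1+1.2)×log₁₀(183.91/65.912)
    = 0.57955 × 0.44564 = 0.2583 m

S_c ≈ 0.258 m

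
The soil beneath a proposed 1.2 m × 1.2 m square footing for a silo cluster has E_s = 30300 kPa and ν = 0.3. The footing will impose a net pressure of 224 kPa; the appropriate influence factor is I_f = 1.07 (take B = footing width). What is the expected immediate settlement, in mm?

S_e ≈ 8.64 mm

Immediate (elastic) settlement: S_e = q·B·(1−ν²)/E_s · I_f.
S_e = 224 × 1.2 × (1 − 0.3²) / 30300 × 1.07
    = 224 × 1.2 × 0.91 / 30300 × 1.07
    = 0.008638 m = 8.638 mm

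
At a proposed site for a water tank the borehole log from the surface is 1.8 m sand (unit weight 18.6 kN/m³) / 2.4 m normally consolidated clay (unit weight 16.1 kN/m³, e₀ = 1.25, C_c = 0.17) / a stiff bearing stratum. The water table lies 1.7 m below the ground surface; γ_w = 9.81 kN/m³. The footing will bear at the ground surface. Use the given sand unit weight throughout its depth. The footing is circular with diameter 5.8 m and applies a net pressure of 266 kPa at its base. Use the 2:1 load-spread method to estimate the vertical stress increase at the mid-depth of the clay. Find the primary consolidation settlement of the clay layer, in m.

Mid-depth of clay below the ground surface: z = 1.8 + 2.4/2 = 3 m.
Total vertical stress at mid-clay: σ_v = 18.6×1.8 + 16.1×1.2 = 52.8 kPa.
Pore pressure: u = 9.81×(3 − 1.7) = 12.753 kPa.
Initial effective stress: σ'_0 = σ_v − u = 52.8 − 12.753 = 40.047 kPa.
Stress increase at mid-clay by the 2:1 spreading method:
Δσ ≈ qD²/(D+z)² = 266×5.8²/(5.8+3)² = 115.55 kPa
Final effective stress: σ'_f = σ'_0 + Δσ = 40.047 + 115.55 = 155.6 kPa.
Normally consolidated clay, so the full stress increment lies on the virgin compression line:
S_c = C_c·H/(1+e₀)·log₁₀(σ'_f/σ'_0) = 0.17×2.4/(1+1.25)×log₁₀(155.6/40.047)
    = 0.18133 × 0.58944 = 0.1069 m

S_c ≈ 0.107 m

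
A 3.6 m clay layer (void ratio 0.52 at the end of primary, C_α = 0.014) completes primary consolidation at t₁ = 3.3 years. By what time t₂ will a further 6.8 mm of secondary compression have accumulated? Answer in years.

t₂ ≈ 5.29 years

S_s = C_α·H/(1+e_p)·log₁₀(t₂/t₁) ⇒ log₁₀(t₂/t₁) = S_s·(1+e_p)/(C_α·H).
log₁₀(t₂/t₁) = 0.0068 × (1+0.52) / (0.014×3.6) = 0.2051
t₂ = t₁ × 10^0.2051 = 3.3 × 1.604 = 5.292 years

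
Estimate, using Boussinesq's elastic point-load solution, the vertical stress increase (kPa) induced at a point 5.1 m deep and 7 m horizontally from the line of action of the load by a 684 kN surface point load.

Δσ_z ≈ 0.889 kPa

Boussinesq vertical stress below a point load on an elastic half-space:
Δσ_z = 3P/(2πz²) · [1 + (r/z)²]^(−5/2)
r/z = 7/5.1 = 1.3725; [1+(r/z)²]^(−5/2) = 0.070803.
Δσ_z = 3×684/(2π×5.1²) × 0.070803 = 12.556 × 0.070803 = 0.889 kPa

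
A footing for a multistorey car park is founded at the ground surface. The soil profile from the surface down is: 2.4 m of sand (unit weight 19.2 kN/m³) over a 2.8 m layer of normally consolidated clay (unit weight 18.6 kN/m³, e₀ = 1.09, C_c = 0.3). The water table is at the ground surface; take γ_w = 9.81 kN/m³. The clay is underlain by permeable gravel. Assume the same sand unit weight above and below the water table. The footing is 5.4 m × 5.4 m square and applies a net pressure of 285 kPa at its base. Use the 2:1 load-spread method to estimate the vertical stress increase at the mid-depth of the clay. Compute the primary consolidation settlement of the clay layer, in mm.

Mid-depth of clay below the ground surface: z = 2.4 + 2.8/2 = 3.8 m.
Total vertical stress at mid-clay: σ_v = 19.2×2.4 + 18.6×1.4 = 72.12 kPa.
Pore pressure: u = 9.81×(3.8 − 0) = 37.278 kPa.
Initial effective stress: σ'_0 = σ_v − u = 72.12 − 37.278 = 34.842 kPa.
Stress increase at mid-clay by the 2:1 spreading method:
Δσ = qBL/((B+z)(L+z)) = 285×5.4×5.4/((5.4+3.8)(5.4+3.8)) = 98.188 kPa
Final effective stress: σ'_f = σ'_0 + Δσ = 34.842 + 98.188 = 133.03 kPa.
Normally consolidated clay, so the full stress increment lies on the virgin compression line:
S_c = C_c·H/(1+e₀)·log₁₀(σ'_f/σ'_0) = 0.3×2.8/(1+1.09)×log₁₀(133.03/34.842)
    = 0.40191 × 0.58185 = 0.2339 m

S_c ≈ 234 mm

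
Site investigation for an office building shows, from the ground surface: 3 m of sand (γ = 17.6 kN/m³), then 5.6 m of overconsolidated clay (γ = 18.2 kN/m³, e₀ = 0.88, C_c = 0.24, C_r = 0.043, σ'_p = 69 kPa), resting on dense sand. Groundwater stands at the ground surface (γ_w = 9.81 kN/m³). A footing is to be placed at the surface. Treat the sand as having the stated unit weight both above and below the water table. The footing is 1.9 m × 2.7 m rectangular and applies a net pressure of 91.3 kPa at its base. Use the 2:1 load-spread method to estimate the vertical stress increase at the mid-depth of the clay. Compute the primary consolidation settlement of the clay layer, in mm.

S_c ≈ 7.91 mm

Mid-depth of clay below the ground surface: z = 3 + 5.6/2 = 5.8 m.
Total vertical stress at mid-clay: σ_v = 17.6×3 + 18.2×2.8 = 103.76 kPa.
Pore pressure: u = 9.81×(5.8 − 0) = 56.898 kPa.
Initial effective stress: σ'_0 = σ_v − u = 103.76 − 56.898 = 46.862 kPa.
Stress increase at mid-clay by the 2:1 spreading method:
Δσ = qBL/((B+z)(L+z)) = 91.3×1.9×2.7/((1.9+5.8)(2.7+5.8)) = 7.1561 kPa
Final effective stress: σ'_f = 46.862 + 7.1561 = 54.018 kPa.
σ'_f = 54.018 ≤ σ'_p = 69 kPa, so the clay remains overconsolidated and only the recompression index applies:
S_c = C_r·H/(1+e₀)·log₁₀(σ'_f/σ'_0) = 0.043×5.6/1.88×log₁₀(54.018/46.862)
    = 0.12808 × 0.061718 = 0.007905 m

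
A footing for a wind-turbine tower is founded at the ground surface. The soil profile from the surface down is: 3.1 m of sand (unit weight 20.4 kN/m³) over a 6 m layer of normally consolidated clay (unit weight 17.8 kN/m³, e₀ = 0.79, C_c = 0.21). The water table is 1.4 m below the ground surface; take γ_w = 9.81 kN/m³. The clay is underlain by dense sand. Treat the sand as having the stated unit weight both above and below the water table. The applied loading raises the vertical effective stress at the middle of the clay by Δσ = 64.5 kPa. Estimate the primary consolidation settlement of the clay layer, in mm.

S_c ≈ 199 mm

Mid-depth of clay below the ground surface: z = 3.1 + 6/2 = 6.1 m.
Total vertical stress at mid-clay: σ_v = 20.4×3.1 + 17.8×3 = 116.64 kPa.
Pore pressure: u = 9.81×(6.1 − 1.4) = 46.107 kPa.
Initial effective stress: σ'_0 = σ_v − u = 116.64 − 46.107 = 70.533 kPa.
Final effective stress: σ'_f = σ'_0 + Δσ = 70.533 + 64.5 = 135.03 kPa.
Normally consolidated clay, so the full stress increment lies on the virgin compression line:
S_c = C_c·H/(1+e₀)·log₁₀(σ'_f/σ'_0) = 0.21×6/(1+0.79)×log₁₀(135.03/70.533)
    = 0.70391 × 0.28204 = 0.1985 m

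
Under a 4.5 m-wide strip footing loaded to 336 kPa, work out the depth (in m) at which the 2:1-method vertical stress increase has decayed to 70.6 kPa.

z ≈ 16.9 m

2:1 spreading — at depth z the loaded area has grown by z in each plan dimension:
qB/(B+z) = Δσ_z ⇒ z = qB/Δσ_z − B = 336×4.5/70.6 − 4.5 = 16.92 m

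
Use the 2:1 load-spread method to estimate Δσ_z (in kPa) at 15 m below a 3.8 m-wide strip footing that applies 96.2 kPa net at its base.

Δσ_z ≈ 19.4 kPa

By the 2:1 method the load spreads at 1 horizontal : 2 vertical, so at depth z the loaded area has grown by z in each plan dimension:
Δσ = qB/(B+z) = 96.2×3.8/(3.8+15) = 19.445 kPa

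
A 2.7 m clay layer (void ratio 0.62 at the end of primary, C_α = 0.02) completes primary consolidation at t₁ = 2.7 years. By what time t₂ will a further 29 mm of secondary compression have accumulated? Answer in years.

t₂ ≈ 20 years

S_s = C_α·H/(1+e_p)·log₁₀(t₂/t₁) ⇒ log₁₀(t₂/t₁) = S_s·(1+e_p)/(C_α·H).
log₁₀(t₂/t₁) = 0.029 × (1+0.62) / (0.02×2.7) = 0.87
t₂ = t₁ × 10^0.87 = 2.7 × 7.413 = 20.02 years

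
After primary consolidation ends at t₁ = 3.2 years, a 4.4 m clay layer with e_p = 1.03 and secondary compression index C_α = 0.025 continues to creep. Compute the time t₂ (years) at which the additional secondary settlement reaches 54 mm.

S_s = C_α·H/(1+e_p)·log₁₀(t₂/t₁) ⇒ log₁₀(t₂/t₁) = S_s·(1+e_p)/(C_α·H).
log₁₀(t₂/t₁) = 0.054 × (1+1.03) / (0.025×4.4) = 0.9965
t₂ = t₁ × 10^0.9965 = 3.2 × 9.921 = 31.75 years

t₂ ≈ 31.7 years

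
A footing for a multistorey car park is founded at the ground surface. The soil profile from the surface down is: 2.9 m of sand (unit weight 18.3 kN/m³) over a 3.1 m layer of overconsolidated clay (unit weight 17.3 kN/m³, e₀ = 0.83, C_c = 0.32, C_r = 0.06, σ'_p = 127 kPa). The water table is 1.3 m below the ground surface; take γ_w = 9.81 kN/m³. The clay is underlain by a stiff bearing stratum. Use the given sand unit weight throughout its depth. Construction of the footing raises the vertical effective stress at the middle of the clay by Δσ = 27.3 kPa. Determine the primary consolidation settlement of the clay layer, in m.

S_c ≈ 0.0196 m

Mid-depth of clay below the ground surface: z = 2.9 + 3.1/2 = 4.45 m.
Total vertical stress at mid-clay: σ_v = 18.3×2.9 + 17.3×1.55 = 79.885 kPa.
Pore pressure: u = 9.81×(4.45 − 1.3) = 30.902 kPa.
Initial effective stress: σ'_0 = σ_v − u = 79.885 − 30.902 = 48.983 kPa.
Final effective stress: σ'_f = 48.983 + 27.3 = 76.283 kPa.
σ'_f = 76.283 ≤ σ'_p = 127 kPa, so the clay remains overconsolidated and only the recompression index applies:
S_c = C_r·H/(1+e₀)·log₁₀(σ'_f/σ'_0) = 0.06×3.1/1.83×log₁₀(76.283/48.983)
    = 0.10164 × 0.19238 = 0.01955 m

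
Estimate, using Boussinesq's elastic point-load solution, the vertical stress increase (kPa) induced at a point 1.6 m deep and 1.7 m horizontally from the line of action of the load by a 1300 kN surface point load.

Boussinesq vertical stress below a point load on an elastic half-space:
Δσ_z = 3P/(2πz²) · [1 + (r/z)²]^(−5/2)
r/z = 1.7/1.6 = 1.0625; [1+(r/z)²]^(−5/2) = 0.15122.
Δσ_z = 3×1300/(2π×1.6²) × 0.15122 = 242.46 × 0.15122 = 36.66 kPa

Δσ_z ≈ 36.7 kPa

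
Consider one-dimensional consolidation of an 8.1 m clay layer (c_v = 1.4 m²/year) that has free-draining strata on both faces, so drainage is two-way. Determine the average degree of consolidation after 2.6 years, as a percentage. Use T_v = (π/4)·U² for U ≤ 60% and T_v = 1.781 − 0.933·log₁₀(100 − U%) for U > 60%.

Drainage path length: H_d = H/2 = 4.05 m (double drainage).
T_v = c_v·t/H_d² = 1.4×2.6/4.05² = 0.22192.
T_v = 0.22192 corresponds to the U ≤ 60% branch:
U = √(4T_v/π) = 0.5316

U ≈ 53.2 %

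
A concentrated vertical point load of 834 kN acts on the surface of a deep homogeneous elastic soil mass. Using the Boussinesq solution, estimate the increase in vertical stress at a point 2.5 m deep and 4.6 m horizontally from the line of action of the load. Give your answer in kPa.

Boussinesq vertical stress below a point load on an elastic half-space:
Δσ_z = 3P/(2πz²) · [1 + (r/z)²]^(−5/2)
r/z = 4.6/2.5 = 1.84; [1+(r/z)²]^(−5/2) = 0.024827.
Δσ_z = 3×834/(2π×2.5²) × 0.024827 = 63.713 × 0.024827 = 1.582 kPa

Δσ_z ≈ 1.58 kPa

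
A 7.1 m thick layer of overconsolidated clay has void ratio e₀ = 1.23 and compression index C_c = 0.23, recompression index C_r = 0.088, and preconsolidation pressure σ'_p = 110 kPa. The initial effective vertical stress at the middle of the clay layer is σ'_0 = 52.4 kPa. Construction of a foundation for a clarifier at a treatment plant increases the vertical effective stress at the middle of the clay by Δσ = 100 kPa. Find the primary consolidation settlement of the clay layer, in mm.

S_c ≈ 194 mm

Final effective stress: σ'_f = 52.4 + 100 = 152.4 kPa.
σ'_f = 152.4 > σ'_p = 110 kPa, so the stress path crosses the preconsolidation pressure — recompression up to σ'_p, then virgin compression beyond:
S_c = H/(1+e₀)·[C_r·log₁₀(σ'_p/σ'_0) + C_c·log₁₀(σ'_f/σ'_p)]
    = 7.1/2.23 × [0.088×log₁₀(110/52.4) + 0.23×log₁₀(152.4/110)]
    = 3.1839 × [0.028341 + 0.032566] = 0.1939 m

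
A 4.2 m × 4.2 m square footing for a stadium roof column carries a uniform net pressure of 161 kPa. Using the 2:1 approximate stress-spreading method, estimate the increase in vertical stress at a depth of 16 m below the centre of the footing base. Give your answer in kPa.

By the 2:1 method the load spreads at 1 horizontal : 2 vertical, so at depth z the loaded area has grown by z in each plan dimension:
Δσ = qBL/((B+z)(L+z)) = 161×4.2×4.2/((4.2+16)(4.2+16)) = 6.9602 kPa

Δσ_z ≈ 6.96 kPa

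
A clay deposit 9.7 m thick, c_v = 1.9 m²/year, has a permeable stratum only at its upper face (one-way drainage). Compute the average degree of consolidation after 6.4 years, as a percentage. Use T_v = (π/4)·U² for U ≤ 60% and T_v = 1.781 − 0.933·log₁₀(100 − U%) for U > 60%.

Drainage path length: H_d = H = 9.7 m (single drainage).
T_v = c_v·t/H_d² = 1.9×6.4/9.7² = 0.12924.
T_v = 0.12924 corresponds to the U ≤ 60% branch:
U = √(4T_v/π) = 0.4057

U ≈ 40.6 %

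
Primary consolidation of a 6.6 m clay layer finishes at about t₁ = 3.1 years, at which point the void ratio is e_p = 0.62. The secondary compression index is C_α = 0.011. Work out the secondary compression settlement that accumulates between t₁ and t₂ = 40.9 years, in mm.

S_s ≈ 50.2 mm

Secondary compression: S_s = C_α·H/(1+e_p)·log₁₀(t₂/t₁)
S_s = 0.011×6.6/(1+0.62)×log₁₀(40.9/3.1)
    = 0.04481 × 1.12 = 0.05021 m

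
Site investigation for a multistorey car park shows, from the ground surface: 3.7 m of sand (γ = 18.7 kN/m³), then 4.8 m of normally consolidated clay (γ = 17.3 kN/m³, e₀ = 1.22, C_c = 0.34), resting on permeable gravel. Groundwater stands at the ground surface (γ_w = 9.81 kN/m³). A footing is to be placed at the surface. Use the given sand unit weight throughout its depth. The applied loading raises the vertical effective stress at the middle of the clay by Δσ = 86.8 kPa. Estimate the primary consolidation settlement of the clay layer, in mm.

S_c ≈ 318 mm

Mid-depth of clay below the ground surface: z = 3.7 + 4.8/2 = 6.1 m.
Total vertical stress at mid-clay: σ_v = 18.7×3.7 + 17.3×2.4 = 110.71 kPa.
Pore pressure: u = 9.81×(6.1 − 0) = 59.841 kPa.
Initial effective stress: σ'_0 = σ_v − u = 110.71 − 59.841 = 50.869 kPa.
Final effective stress: σ'_f = σ'_0 + Δσ = 50.869 + 86.8 = 137.67 kPa.
Normally consolidated clay, so the full stress increment lies on the virgin compression line:
S_c = C_c·H/(1+e₀)·log₁₀(σ'_f/σ'_0) = 0.34×4.8/(1+1.22)×log₁₀(137.67/50.869)
    = 0.73514 × 0.43239 = 0.3179 m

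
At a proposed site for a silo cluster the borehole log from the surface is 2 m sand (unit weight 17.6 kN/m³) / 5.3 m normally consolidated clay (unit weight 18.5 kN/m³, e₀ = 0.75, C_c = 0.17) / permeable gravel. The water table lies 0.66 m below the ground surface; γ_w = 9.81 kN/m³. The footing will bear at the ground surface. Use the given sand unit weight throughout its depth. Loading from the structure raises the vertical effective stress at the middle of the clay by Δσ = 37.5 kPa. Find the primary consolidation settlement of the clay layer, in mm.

S_c ≈ 135 mm

Mid-depth of clay below the ground surface: z = 2 + 5.3/2 = 4.65 m.
Total vertical stress at mid-clay: σ_v = 17.6×2 + 18.5×2.65 = 84.225 kPa.
Pore pressure: u = 9.81×(4.65 − 0.66) = 39.142 kPa.
Initial effective stress: σ'_0 = σ_v − u = 84.225 − 39.142 = 45.083 kPa.
Final effective stress: σ'_f = σ'_0 + Δσ = 45.083 + 37.5 = 82.583 kPa.
Normally consolidated clay, so the full stress increment lies on the virgin compression line:
S_c = C_c·H/(1+e₀)·log₁₀(σ'_f/σ'_0) = 0.17×5.3/(1+0.75)×log₁₀(82.583/45.083)
    = 0.51486 × 0.26288 = 0.1353 m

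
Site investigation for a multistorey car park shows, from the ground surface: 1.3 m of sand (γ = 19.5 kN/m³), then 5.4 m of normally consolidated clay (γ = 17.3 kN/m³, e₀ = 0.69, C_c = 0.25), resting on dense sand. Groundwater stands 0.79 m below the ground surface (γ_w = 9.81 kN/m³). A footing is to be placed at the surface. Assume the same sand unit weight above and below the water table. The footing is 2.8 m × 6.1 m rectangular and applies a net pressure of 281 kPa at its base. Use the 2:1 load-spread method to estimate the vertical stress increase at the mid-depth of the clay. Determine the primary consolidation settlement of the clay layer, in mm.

S_c ≈ 347 mm

Mid-depth of clay below the ground surface: z = 1.3 + 5.4/2 = 4 m.
Total vertical stress at mid-clay: σ_v = 19.5×1.3 + 17.3×2.7 = 72.06 kPa.
Pore pressure: u = 9.81×(4 − 0.79) = 31.49 kPa.
Initial effective stress: σ'_0 = σ_v − u = 72.06 − 31.49 = 40.57 kPa.
Stress increase at mid-clay by the 2:1 spreading method:
Δσ = qBL/((B+z)(L+z)) = 281×2.8×6.1/((2.8+4)(6.1+4)) = 69.882 kPa
Final effective stress: σ'_f = σ'_0 + Δσ = 40.57 + 69.882 = 110.45 kPa.
Normally consolidated clay, so the full stress increment lies on the virgin compression line:
S_c = C_c·H/(1+e₀)·log₁₀(σ'_f/σ'_0) = 0.25×5.4/(1+0.69)×log₁₀(110.45/40.57)
    = 0.79882 × 0.43496 = 0.3475 m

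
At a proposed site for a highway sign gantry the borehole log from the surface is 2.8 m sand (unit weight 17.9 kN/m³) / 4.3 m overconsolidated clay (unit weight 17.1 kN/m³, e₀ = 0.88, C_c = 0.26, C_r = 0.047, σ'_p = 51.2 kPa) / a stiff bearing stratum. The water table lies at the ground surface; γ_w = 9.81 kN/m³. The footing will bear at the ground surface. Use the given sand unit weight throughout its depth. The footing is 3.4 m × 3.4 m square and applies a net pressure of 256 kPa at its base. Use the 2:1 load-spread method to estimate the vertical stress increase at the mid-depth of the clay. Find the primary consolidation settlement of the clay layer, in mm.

S_c ≈ 131 mm

Mid-depth of clay below the ground surface: z = 2.8 + 4.3/2 = 4.95 m.
Total vertical stress at mid-clay: σ_v = 17.9×2.8 + 17.1×2.15 = 86.885 kPa.
Pore pressure: u = 9.81×(4.95 − 0) = 48.56 kPa.
Initial effective stress: σ'_0 = σ_v − u = 86.885 − 48.56 = 38.325 kPa.
Stress increase at mid-clay by the 2:1 spreading method:
Δσ = qBL/((B+z)(L+z)) = 256×3.4×3.4/((3.4+4.95)(3.4+4.95)) = 42.445 kPa
Final effective stress: σ'_f = 38.325 + 42.445 = 80.77 kPa.
σ'_f = 80.77 > σ'_p = 51.2 kPa, so the stress path crosses the preconsolidation pressure — recompression up to σ'_p, then virgin compression beyond:
S_c = H/(1+e₀)·[C_r·log₁₀(σ'_p/σ'_0) + C_c·log₁₀(σ'_f/σ'_p)]
    = 4.3/1.88 × [0.047×log₁₀(51.2/38.325) + 0.26×log₁₀(80.77/51.2)]
    = 2.2872 × [0.005912 + 0.051475] = 0.1313 m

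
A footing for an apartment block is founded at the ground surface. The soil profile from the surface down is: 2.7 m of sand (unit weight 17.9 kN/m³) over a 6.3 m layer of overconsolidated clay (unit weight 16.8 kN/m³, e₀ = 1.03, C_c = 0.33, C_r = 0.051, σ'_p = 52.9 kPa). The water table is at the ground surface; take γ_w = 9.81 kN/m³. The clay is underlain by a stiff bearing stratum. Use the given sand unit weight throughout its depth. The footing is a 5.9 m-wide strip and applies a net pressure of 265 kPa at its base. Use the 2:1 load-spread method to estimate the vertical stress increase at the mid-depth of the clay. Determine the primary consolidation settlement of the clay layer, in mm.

S_c ≈ 550 mm

Mid-depth of clay below the ground surface: z = 2.7 + 6.3/2 = 5.85 m.
Total vertical stress at mid-clay: σ_v = 17.9×2.7 + 16.8×3.15 = 101.25 kPa.
Pore pressure: u = 9.81×(5.85 − 0) = 57.389 kPa.
Initial effective stress: σ'_0 = σ_v − u = 101.25 − 57.389 = 43.861 kPa.
Stress increase at mid-clay by the 2:1 spreading method:
Δσ = qB/(B+z) = 265×5.9/(5.9+5.85) = 133.06 kPa
Final effective stress: σ'_f = 43.861 + 133.06 = 176.92 kPa.
σ'_f = 176.92 > σ'_p = 52.9 kPa, so the stress path crosses the preconsolidation pressure — recompression up to σ'_p, then virgin compression beyond:
S_c = H/(1+e₀)·[C_r·log₁₀(σ'_p/σ'_0) + C_c·log₁₀(σ'_f/σ'_p)]
    = 6.3/2.03 × [0.051×log₁₀(52.9/43.861) + 0.33×log₁₀(176.92/52.9)]
    = 3.1034 × [0.0041502 + 0.17303] = 0.5499 m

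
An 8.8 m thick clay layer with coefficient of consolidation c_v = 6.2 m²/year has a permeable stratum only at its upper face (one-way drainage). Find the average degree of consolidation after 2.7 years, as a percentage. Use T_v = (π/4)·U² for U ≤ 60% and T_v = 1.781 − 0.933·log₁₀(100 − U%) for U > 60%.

U ≈ 52.5 %

Drainage path length: H_d = H = 8.8 m (single drainage).
T_v = c_v·t/H_d² = 6.2×2.7/8.8² = 0.21617.
T_v = 0.21617 corresponds to the U ≤ 60% branch:
U = √(4T_v/π) = 0.5246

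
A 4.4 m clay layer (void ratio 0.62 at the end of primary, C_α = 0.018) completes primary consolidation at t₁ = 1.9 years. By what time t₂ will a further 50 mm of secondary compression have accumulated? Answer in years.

S_s = C_α·H/(1+e_p)·log₁₀(t₂/t₁) ⇒ log₁₀(t₂/t₁) = S_s·(1+e_p)/(C_α·H).
log₁₀(t₂/t₁) = 0.05 × (1+0.62) / (0.018×4.4) = 1.023
t₂ = t₁ × 10^1.023 = 1.9 × 10.54 = 20.02 years

t₂ ≈ 20 years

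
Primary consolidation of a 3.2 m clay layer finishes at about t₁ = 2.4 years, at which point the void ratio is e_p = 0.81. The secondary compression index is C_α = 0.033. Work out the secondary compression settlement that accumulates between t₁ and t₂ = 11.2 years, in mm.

S_s ≈ 39 mm

Secondary compression: S_s = C_α·H/(1+e_p)·log₁₀(t₂/t₁)
S_s = 0.033×3.2/(1+0.81)×log₁₀(11.2/2.4)
    = 0.05834 × 0.669 = 0.03903 m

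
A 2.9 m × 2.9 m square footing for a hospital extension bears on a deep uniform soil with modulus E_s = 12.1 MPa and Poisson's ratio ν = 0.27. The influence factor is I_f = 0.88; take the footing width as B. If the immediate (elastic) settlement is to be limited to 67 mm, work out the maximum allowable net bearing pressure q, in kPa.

E_s = 12.1 MPa = 12100 kPa.
S_e = q·B·(1−ν²)/E_s · I_f  ⇒  q = S_e·E_s / (B·(1−ν²)·I_f).
q = 0.067 × 12100 / (2.9 × 0.9271 × 0.88) = 342.7 kPa

q ≈ 343 kPa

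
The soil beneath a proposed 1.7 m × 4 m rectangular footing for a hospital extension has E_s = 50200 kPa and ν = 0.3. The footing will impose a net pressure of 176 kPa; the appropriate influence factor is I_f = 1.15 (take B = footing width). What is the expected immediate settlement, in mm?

S_e ≈ 6.24 mm

Immediate (elastic) settlement: S_e = q·B·(1−ν²)/E_s · I_f.
S_e = 176 × 1.7 × (1 − 0.3²) / 50200 × 1.15
    = 176 × 1.7 × 0.91 / 50200 × 1.15
    = 0.006237 m = 6.237 mm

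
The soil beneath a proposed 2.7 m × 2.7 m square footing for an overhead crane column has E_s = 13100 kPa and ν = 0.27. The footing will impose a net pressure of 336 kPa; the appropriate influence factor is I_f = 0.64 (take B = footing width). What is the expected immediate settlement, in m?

Immediate (elastic) settlement: S_e = q·B·(1−ν²)/E_s · I_f.
S_e = 336 × 2.7 × (1 − 0.27²) / 13100 × 0.64
    = 336 × 2.7 × 0.9271 / 13100 × 0.64
    = 0.04109 m

S_e ≈ 0.0411 m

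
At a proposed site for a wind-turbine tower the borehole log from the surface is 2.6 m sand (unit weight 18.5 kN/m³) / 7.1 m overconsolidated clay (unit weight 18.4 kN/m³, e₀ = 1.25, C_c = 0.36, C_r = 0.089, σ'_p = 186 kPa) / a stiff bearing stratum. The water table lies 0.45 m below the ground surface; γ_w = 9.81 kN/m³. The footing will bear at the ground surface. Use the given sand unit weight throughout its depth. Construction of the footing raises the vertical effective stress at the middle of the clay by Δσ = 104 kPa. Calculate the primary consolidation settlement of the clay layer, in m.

Mid-depth of clay below the ground surface: z = 2.6 + 7.1/2 = 6.15 m.
Total vertical stress at mid-clay: σ_v = 18.5×2.6 + 18.4×3.55 = 113.42 kPa.
Pore pressure: u = 9.81×(6.15 − 0.45) = 55.917 kPa.
Initial effective stress: σ'_0 = σ_v − u = 113.42 − 55.917 = 57.503 kPa.
Final effective stress: σ'_f = 57.503 + 104 = 161.5 kPa.
σ'_f = 161.5 ≤ σ'_p = 186 kPa, so the clay remains overconsolidated and only the recompression index applies:
S_c = C_r·H/(1+e₀)·log₁₀(σ'_f/σ'_0) = 0.089×7.1/2.25×log₁₀(161.5/57.503)
    = 0.28085 × 0.44848 = 0.126 m

S_c ≈ 0.126 m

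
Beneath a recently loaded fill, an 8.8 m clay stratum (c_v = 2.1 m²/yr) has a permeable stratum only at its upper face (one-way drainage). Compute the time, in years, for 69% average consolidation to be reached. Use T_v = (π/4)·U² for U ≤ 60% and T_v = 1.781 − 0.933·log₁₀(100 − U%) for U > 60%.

t ≈ 14.4 years

Drainage path length: H_d = H = 8.8 m (single drainage).
U > 60%: T_v = 1.781 − 0.933·log₁₀(100 − 69) = 0.38956.
t = T_v·H_d²/c_v = 0.38956×8.8²/2.1 = 14.37 years.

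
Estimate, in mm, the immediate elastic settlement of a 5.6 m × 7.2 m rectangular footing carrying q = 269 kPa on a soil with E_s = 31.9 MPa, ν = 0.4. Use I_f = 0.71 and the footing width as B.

Immediate (elastic) settlement: S_e = q·B·(1−ν²)/E_s · I_f.
E_s = 31.9 MPa = 31900 kPa.
S_e = 269 × 5.6 × (1 − 0.4²) / 31900 × 0.71
    = 269 × 5.6 × 0.84 / 31900 × 0.71
    = 0.02816 m = 28.16 mm

S_e ≈ 28.2 mm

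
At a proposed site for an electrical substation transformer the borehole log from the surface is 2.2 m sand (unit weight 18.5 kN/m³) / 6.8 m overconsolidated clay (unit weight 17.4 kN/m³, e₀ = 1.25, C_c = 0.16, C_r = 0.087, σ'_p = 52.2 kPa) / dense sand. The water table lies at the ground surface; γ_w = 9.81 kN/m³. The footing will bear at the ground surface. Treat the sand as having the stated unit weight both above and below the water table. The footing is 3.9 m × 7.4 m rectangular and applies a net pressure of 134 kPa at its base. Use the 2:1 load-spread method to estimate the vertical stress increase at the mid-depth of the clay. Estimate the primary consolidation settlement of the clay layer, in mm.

S_c ≈ 96.7 mm

Mid-depth of clay below the ground surface: z = 2.2 + 6.8/2 = 5.6 m.
Total vertical stress at mid-clay: σ_v = 18.5×2.2 + 17.4×3.4 = 99.86 kPa.
Pore pressure: u = 9.81×(5.6 − 0) = 54.936 kPa.
Initial effective stress: σ'_0 = σ_v − u = 99.86 − 54.936 = 44.924 kPa.
Stress increase at mid-clay by the 2:1 spreading method:
Δσ = qBL/((B+z)(L+z)) = 134×3.9×7.4/((3.9+5.6)(7.4+5.6)) = 31.314 kPa
Final effective stress: σ'_f = 44.924 + 31.314 = 76.238 kPa.
σ'_f = 76.238 > σ'_p = 52.2 kPa, so the stress path crosses the preconsolidation pressure — recompression up to σ'_p, then virgin compression beyond:
S_c = H/(1+e₀)·[C_r·log₁₀(σ'_p/σ'_0) + C_c·log₁₀(σ'_f/σ'_p)]
    = 6.8/2.25 × [0.087×log₁₀(52.2/44.924) + 0.16×log₁₀(76.238/52.2)]
    = 3.0222 × [0.0056717 + 0.02632] = 0.09669 m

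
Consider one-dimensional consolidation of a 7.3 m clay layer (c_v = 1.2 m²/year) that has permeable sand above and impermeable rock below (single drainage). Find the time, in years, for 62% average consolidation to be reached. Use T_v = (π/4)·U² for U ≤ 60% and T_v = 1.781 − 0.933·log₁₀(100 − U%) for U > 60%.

Drainage path length: H_d = H = 7.3 m (single drainage).
U > 60%: T_v = 1.781 − 0.933·log₁₀(100 − 62) = 0.30706.
t = T_v·H_d²/c_v = 0.30706×7.3²/1.2 = 13.64 years.

t ≈ 13.6 years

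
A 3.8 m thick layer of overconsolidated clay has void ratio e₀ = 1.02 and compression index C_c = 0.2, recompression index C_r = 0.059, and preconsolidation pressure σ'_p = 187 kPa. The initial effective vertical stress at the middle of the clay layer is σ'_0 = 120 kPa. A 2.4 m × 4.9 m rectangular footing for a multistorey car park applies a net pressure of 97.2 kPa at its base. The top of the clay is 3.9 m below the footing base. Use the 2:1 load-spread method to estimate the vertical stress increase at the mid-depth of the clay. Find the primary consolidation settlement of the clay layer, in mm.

Mid-depth of clay below the footing base: z = 3.9 + 3.8/2 = 5.8 m.
Stress increase at mid-clay by the 2:1 spreading method:
Δσ = qBL/((B+z)(L+z)) = 97.2×2.4×4.9/((2.4+5.8)(4.9+5.8)) = 13.028 kPa
Final effective stress: σ'_f = 120 + 13.028 = 133.03 kPa.
σ'_f = 133.03 ≤ σ'_p = 187 kPa, so the clay remains overconsolidated and only the recompression index applies:
S_c = C_r·H/(1+e₀)·log₁₀(σ'_f/σ'_0) = 0.059×3.8/2.02×log₁₀(133.03/120)
    = 0.11099 × 0.044768 = 0.004969 m

S_c ≈ 4.97 mm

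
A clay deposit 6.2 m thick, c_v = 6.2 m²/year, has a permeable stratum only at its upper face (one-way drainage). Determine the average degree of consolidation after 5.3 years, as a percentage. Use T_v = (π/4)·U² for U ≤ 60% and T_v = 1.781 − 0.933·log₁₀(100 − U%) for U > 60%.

Drainage path length: H_d = H = 6.2 m (single drainage).
T_v = c_v·t/H_d² = 6.2×5.3/6.2² = 0.85484.
T_v = 0.85484 corresponds to the U > 60% branch:
U = 1 − 10^((1.781 − T_v)/0.933)/100 = 0.9017

U ≈ 90.2 %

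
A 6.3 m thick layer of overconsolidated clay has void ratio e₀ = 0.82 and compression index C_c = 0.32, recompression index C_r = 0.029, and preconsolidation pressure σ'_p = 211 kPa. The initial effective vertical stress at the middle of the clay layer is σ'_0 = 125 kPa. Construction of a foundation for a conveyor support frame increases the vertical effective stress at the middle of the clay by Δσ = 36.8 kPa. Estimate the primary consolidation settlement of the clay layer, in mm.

Final effective stress: σ'_f = 125 + 36.8 = 161.8 kPa.
σ'_f = 161.8 ≤ σ'_p = 211 kPa, so the clay remains overconsolidated and only the recompression index applies:
S_c = C_r·H/(1+e₀)·log₁₀(σ'_f/σ'_0) = 0.029×6.3/1.82×log₁₀(161.8/125)
    = 0.10038 × 0.11207 = 0.01125 m

S_c ≈ 11.2 mm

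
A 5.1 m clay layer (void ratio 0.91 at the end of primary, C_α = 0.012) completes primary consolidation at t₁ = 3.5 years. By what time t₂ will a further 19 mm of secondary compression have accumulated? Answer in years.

S_s = C_α·H/(1+e_p)·log₁₀(t₂/t₁) ⇒ log₁₀(t₂/t₁) = S_s·(1+e_p)/(C_α·H).
log₁₀(t₂/t₁) = 0.019 × (1+0.91) / (0.012×5.1) = 0.593
t₂ = t₁ × 10^0.593 = 3.5 × 3.917 = 13.71 years

t₂ ≈ 13.7 years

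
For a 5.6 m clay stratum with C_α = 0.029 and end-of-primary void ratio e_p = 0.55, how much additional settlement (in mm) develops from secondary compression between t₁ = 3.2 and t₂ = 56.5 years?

Secondary compression: S_s = C_α·H/(1+e_p)·log₁₀(t₂/t₁)
S_s = 0.029×5.6/(1+0.55)×log₁₀(56.5/3.2)
    = 0.1048 × 1.247 = 0.1306 m

S_s ≈ 131 mm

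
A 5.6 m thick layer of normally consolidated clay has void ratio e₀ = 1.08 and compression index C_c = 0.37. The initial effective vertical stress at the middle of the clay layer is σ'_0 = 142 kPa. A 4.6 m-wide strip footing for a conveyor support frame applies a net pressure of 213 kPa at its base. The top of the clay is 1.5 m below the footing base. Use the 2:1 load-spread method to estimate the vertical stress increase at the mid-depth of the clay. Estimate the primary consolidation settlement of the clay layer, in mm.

S_c ≈ 248 mm

Mid-depth of clay below the footing base: z = 1.5 + 5.6/2 = 4.3 m.
Stress increase at mid-clay by the 2:1 spreading method:
Δσ = qB/(B+z) = 213×4.6/(4.6+4.3) = 110.09 kPa
Final effective stress: σ'_f = σ'_0 + Δσ = 142 + 110.09 = 252.09 kPa.
Normally consolidated clay, so the full stress increment lies on the virgin compression line:
S_c = C_c·H/(1+e₀)·log₁₀(σ'_f/σ'_0) = 0.37×5.6/(1+1.08)×log₁₀(252.09/142)
    = 0.99615 × 0.24927 = 0.2483 m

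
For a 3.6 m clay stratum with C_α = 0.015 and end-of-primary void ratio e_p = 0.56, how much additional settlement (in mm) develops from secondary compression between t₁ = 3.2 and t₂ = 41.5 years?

Secondary compression: S_s = C_α·H/(1+e_p)·log₁₀(t₂/t₁)
S_s = 0.015×3.6/(1+0.56)×log₁₀(41.5/3.2)
    = 0.03462 × 1.113 = 0.03852 m

S_s ≈ 38.5 mm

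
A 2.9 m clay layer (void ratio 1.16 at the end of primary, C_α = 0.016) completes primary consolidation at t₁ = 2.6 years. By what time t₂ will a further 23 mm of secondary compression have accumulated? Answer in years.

t₂ ≈ 30.6 years

S_s = C_α·H/(1+e_p)·log₁₀(t₂/t₁) ⇒ log₁₀(t₂/t₁) = S_s·(1+e_p)/(C_α·H).
log₁₀(t₂/t₁) = 0.023 × (1+1.16) / (0.016×2.9) = 1.071
t₂ = t₁ × 10^1.071 = 2.6 × 11.77 = 30.6 years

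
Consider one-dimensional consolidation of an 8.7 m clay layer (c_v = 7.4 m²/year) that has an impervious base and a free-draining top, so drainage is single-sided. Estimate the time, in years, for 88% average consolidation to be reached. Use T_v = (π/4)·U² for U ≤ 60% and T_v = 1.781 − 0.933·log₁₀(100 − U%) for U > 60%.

t ≈ 7.92 years

Drainage path length: H_d = H = 8.7 m (single drainage).
U > 60%: T_v = 1.781 − 0.933·log₁₀(100 − 88) = 0.77412.
t = T_v·H_d²/c_v = 0.77412×8.7²/7.4 = 7.918 years.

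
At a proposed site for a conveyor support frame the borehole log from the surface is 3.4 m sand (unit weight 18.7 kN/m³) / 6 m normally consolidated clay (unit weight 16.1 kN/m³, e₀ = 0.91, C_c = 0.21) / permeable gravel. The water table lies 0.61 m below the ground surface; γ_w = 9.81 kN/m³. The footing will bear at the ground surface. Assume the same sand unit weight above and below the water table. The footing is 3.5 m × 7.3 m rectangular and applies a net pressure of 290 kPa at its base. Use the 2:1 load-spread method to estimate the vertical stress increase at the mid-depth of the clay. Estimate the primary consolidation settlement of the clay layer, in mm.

S_c ≈ 197 mm

Mid-depth of clay below the ground surface: z = 3.4 + 6/2 = 6.4 m.
Total vertical stress at mid-clay: σ_v = 18.7×3.4 + 16.1×3 = 111.88 kPa.
Pore pressure: u = 9.81×(6.4 − 0.61) = 56.8 kPa.
Initial effective stress: σ'_0 = σ_v − u = 111.88 − 56.8 = 55.08 kPa.
Stress increase at mid-clay by the 2:1 spreading method:
Δσ = qBL/((B+z)(L+z)) = 290×3.5×7.3/((3.5+6.4)(7.3+6.4)) = 54.63 kPa
Final effective stress: σ'_f = σ'_0 + Δσ = 55.08 + 54.63 = 109.71 kPa.
Normally consolidated clay, so the full stress increment lies on the virgin compression line:
S_c = C_c·H/(1+e₀)·log₁₀(σ'_f/σ'_0) = 0.21×6/(1+0.91)×log₁₀(109.71/55.08)
    = 0.65969 × 0.29925 = 0.1974 m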